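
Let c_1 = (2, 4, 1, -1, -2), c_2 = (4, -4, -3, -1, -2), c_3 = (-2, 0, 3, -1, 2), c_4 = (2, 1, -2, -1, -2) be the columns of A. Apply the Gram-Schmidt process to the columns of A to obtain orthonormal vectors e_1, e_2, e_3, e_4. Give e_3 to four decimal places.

e_3 = (0.1454, -0.3007, 0.6742, -0.6291, 0.1955)

c_1 = (2, 4, 1, -1, -2); ‖c_1‖ = 5.0990, so e_1 = (0.3922, 0.7845, 0.1961, -0.1961, -0.3922).
e_1·c_2 = 0.3922·4 + 0.7845·(-4) + 0.1961·(-3) + (-0.1961)·(-1) + (-0.3922)·(-2) = -1.1767.
u_2 = c_2 + 1.1767·e_1 = (4.4615, -3.0769, -2.7692, -1.2308, -2.4615).
‖u_2‖ = 6.6795, so e_2 = (0.6679, -0.4607, -0.4146, -0.1843, -0.3685).
e_1·c_3 = 0.3922·(-2) + 0.7845·0 + 0.1961·3 + (-0.1961)·(-1) + (-0.3922)·2 = -0.7845; e_2·c_3 = 0.6679·(-2) + (-0.4607)·0 + (-0.4146)·3 + (-0.1843)·(-1) + (-0.3685)·2 = -3.1324.
u_3 = c_3 + 0.7845·e_1 + 3.1324·e_2 = (0.4000, -0.8276, 1.8552, -1.7310, 0.5379).
‖u_3‖ = 2.7518, so e_3 = (0.1454, -0.3007, 0.6742, -0.6291, 0.1955).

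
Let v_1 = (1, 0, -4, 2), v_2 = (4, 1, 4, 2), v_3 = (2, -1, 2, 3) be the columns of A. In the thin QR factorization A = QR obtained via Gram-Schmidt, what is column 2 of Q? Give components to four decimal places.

v_1 = (1, 0, -4, 2); ‖v_1‖ = 4.5826, so q_1 = (0.2182, 0.0000, -0.8729, 0.4364).
q_1·v_2 = 0.2182·4 + 0.0000·1 + (-0.8729)·4 + 0.4364·2 = -1.7457.
u_2 = v_2 + 1.7457·q_1 = (4.3810, 1.0000, 2.4762, 2.7619).
‖u_2‖ = 5.8269, so q_2 = (0.7519, 0.1716, 0.4250, 0.4740).

q_2 = (0.7519, 0.1716, 0.4250, 0.4740)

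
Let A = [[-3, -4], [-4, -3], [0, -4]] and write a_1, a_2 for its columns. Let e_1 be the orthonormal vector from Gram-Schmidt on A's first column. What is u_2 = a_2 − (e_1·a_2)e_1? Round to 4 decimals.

a_1 = (-3, -4, 0); ‖a_1‖ = 5.0000, so e_1 = (-0.6000, -0.8000, 0.0000).
e_1·a_2 = (-0.6000)·(-4) + (-0.8000)·(-3) + 0.0000·(-4) = 4.8000.
u_2 = a_2 − 4.8000·e_1 = (-1.1200, 0.8400, -4.0000).

u_2 = (-1.1200, 0.8400, -4.0000)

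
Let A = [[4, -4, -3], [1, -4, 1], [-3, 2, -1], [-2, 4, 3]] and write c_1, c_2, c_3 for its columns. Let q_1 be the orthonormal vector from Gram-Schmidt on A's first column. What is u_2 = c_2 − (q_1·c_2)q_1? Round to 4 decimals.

c_1 = (4, 1, -3, -2); ‖c_1‖ = 5.4772, so q_1 = (0.7303, 0.1826, -0.5477, -0.3651).
q_1·c_2 = 0.7303·(-4) + 0.1826·(-4) + (-0.5477)·2 + (-0.3651)·4 = -6.2075.
u_2 = c_2 + 6.2075·q_1 = (0.5333, -2.8667, -1.4000, 1.7333).

u_2 = (0.5333, -2.8667, -1.4000, 1.7333)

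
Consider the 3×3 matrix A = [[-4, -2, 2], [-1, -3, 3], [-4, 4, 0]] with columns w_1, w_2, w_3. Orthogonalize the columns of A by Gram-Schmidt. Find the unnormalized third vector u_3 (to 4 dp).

w_1 = (-4, -1, -4); ‖w_1‖ = 5.7446, so e_1 = (-0.6963, -0.1741, -0.6963).
e_1·w_2 = (-0.6963)·(-2) + (-0.1741)·(-3) + (-0.6963)·4 = -0.8704.
u_2 = w_2 + 0.8704·e_1 = (-2.6061, -3.1515, 3.3939).
‖u_2‖ = 5.3144, so e_2 = (-0.4904, -0.5930, 0.6386).
e_1·w_3 = (-0.6963)·2 + (-0.1741)·3 + (-0.6963)·0 = -1.9149; e_2·w_3 = (-0.4904)·2 + (-0.5930)·3 + 0.6386·0 = -2.7598.
u_3 = w_3 + 1.9149·e_1 + 2.7598·e_2 = (-0.6867, 1.0300, 0.4292).

u_3 = (-0.6867, 1.0300, 0.4292)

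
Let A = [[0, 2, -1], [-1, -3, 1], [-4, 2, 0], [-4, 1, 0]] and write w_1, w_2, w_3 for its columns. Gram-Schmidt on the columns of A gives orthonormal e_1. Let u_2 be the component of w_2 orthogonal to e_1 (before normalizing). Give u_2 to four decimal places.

u_2 = (2.0000, -3.2727, 0.9091, -0.0909)

e_1 = w_1/‖w_1‖ = (0, -1, -4, -4)/5.7446 = (0.0000, -0.1741, -0.6963, -0.6963).
r_{12} = e_1·w_2 = -1.5667.
u_2 = w_2 + 1.5667·e_1 = (2.0000, -3.2727, 0.9091, -0.0909).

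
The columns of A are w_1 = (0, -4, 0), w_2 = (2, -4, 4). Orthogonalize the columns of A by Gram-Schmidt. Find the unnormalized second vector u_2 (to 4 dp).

u_2 = (2.0000, 0.0000, 4.0000)

e_1 = w_1/‖w_1‖ = (0, -4, 0)/4.0000 = (0.0000, -1.0000, 0.0000).
r_{12} = e_1·w_2 = 4.0000.
u_2 = w_2 − 4.0000·e_1 = (2.0000, 0.0000, 4.0000).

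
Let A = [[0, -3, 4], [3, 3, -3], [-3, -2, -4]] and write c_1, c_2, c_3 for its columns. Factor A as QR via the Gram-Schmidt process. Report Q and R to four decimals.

q_1 = c_1/‖c_1‖ = (0, 3, -3)/4.2426 = (0.0000, 0.7071, -0.7071).
r_{12} = q_1·c_2 = 3.5355.
u_2 = c_2 − 3.5355·q_1 = (-3.0000, 0.5000, 0.5000).
‖u_2‖ = 3.0822, so q_2 = (-0.9733, 0.1622, 0.1622).
r_{13} = q_1·c_3 = 0.7071; r_{23} = q_2·c_3 = -5.0289.
u_3 = c_3 − 0.7071·q_1 + 5.0289·q_2 = (-0.8947, -2.6842, -2.6842).
‖u_3‖ = 3.9001, so q_3 = (-0.2294, -0.6882, -0.6882).

Q = [[0.0000, -0.9733, -0.2294], [0.7071, 0.1622, -0.6882], [-0.7071, 0.1622, -0.6882]], R = [[4.2426, 3.5355, 0.7071], [0.0000, 3.0822, -5.0289], [0.0000, 0.0000, 3.9001]]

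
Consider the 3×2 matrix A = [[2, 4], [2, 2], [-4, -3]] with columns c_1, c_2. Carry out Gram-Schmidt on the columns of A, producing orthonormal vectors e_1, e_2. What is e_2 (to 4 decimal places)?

c_1 = (2, 2, -4); ‖c_1‖ = 4.8990, so e_1 = (0.4082, 0.4082, -0.8165).
e_1·c_2 = 0.4082·4 + 0.4082·2 + (-0.8165)·(-3) = 4.8990.
u_2 = c_2 − 4.8990·e_1 = (2.0000, 0.0000, 1.0000).
‖u_2‖ = 2.2361, so e_2 = (0.8944, 0.0000, 0.4472).

e_2 = (0.8944, 0.0000, 0.4472)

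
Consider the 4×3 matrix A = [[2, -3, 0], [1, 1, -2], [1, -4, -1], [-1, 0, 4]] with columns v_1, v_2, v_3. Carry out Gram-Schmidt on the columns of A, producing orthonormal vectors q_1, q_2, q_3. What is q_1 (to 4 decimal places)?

q_1 = (0.7559, 0.3780, 0.3780, -0.3780)

v_1 = (2, 1, 1, -1); ‖v_1‖ = 2.6458, so q_1 = (0.7559, 0.3780, 0.3780, -0.3780).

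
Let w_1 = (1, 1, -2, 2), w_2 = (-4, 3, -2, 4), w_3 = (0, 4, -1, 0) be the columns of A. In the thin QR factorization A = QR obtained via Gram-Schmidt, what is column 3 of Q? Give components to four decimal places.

q_3 = (0.1597, 0.8677, 0.0453, -0.4685)

w_1 = (1, 1, -2, 2); ‖w_1‖ = 3.1623, so q_1 = (0.3162, 0.3162, -0.6325, 0.6325).
q_1·w_2 = 0.3162·(-4) + 0.3162·3 + (-0.6325)·(-2) + 0.6325·4 = 3.4785.
u_2 = w_2 − 3.4785·q_1 = (-5.1000, 1.9000, 0.2000, 1.8000).
‖u_2‖ = 5.7359, so q_2 = (-0.8891, 0.3312, 0.0349, 0.3138).
q_1·w_3 = 0.3162·0 + 0.3162·4 + (-0.6325)·(-1) + 0.6325·0 = 1.8974; q_2·w_3 = (-0.8891)·0 + 0.3312·4 + 0.0349·(-1) + 0.3138·0 = 1.2901.
u_3 = w_3 − 1.8974·q_1 − 1.2901·q_2 = (0.5471, 2.9726, 0.1550, -1.6049).
‖u_3‖ = 3.4257, so q_3 = (0.1597, 0.8677, 0.0453, -0.4685).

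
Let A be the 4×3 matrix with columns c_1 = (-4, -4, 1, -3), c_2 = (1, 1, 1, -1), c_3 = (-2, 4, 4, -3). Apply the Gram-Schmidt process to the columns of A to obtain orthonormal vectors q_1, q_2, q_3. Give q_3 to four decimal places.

q_3 = (-0.7105, 0.6451, 0.2289, 0.1635)

c_1 = (-4, -4, 1, -3); ‖c_1‖ = 6.4807, so q_1 = (-0.6172, -0.6172, 0.1543, -0.4629).
q_1·c_2 = (-0.6172)·1 + (-0.6172)·1 + 0.1543·1 + (-0.4629)·(-1) = -0.6172.
u_2 = c_2 + 0.6172·q_1 = (0.6190, 0.6190, 1.0952, -1.2857).
‖u_2‖ = 1.9024, so q_2 = (0.3254, 0.3254, 0.5757, -0.6758).
q_1·c_3 = (-0.6172)·(-2) + (-0.6172)·4 + 0.1543·4 + (-0.4629)·(-3) = 0.7715; q_2·c_3 = 0.3254·(-2) + 0.3254·4 + 0.5757·4 + (-0.6758)·(-3) = 4.9812.
u_3 = c_3 − 0.7715·q_1 − 4.9812·q_2 = (-3.1447, 2.8553, 1.0132, 0.7237).
‖u_3‖ = 4.4263, so q_3 = (-0.7105, 0.6451, 0.2289, 0.1635).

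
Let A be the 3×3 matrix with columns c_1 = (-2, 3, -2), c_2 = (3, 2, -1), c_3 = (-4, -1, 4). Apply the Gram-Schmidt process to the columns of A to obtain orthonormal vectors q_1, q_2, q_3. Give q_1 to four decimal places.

q_1 = c_1/‖c_1‖ = (-2, 3, -2)/4.1231 = (-0.4851, 0.7276, -0.4851).

q_1 = (-0.4851, 0.7276, -0.4851)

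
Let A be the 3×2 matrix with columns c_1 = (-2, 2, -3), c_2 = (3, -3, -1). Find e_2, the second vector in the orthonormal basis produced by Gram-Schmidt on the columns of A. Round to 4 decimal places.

e_2 = (0.5145, -0.5145, -0.6860)

c_1 = (-2, 2, -3); ‖c_1‖ = 4.1231, so e_1 = (-0.4851, 0.4851, -0.7276).
e_1·c_2 = (-0.4851)·3 + 0.4851·(-3) + (-0.7276)·(-1) = -2.1828.
u_2 = c_2 + 2.1828·e_1 = (1.9412, -1.9412, -2.5882).
‖u_2‖ = 3.7730, so e_2 = (0.5145, -0.5145, -0.6860).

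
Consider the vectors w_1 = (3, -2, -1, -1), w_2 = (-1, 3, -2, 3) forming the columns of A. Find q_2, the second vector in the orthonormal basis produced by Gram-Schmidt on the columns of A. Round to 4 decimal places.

w_1 = (3, -2, -1, -1); ‖w_1‖ = 3.8730, so q_1 = (0.7746, -0.5164, -0.2582, -0.2582).
q_1·w_2 = 0.7746·(-1) + (-0.5164)·3 + (-0.2582)·(-2) + (-0.2582)·3 = -2.5820.
u_2 = w_2 + 2.5820·q_1 = (1.0000, 1.6667, -2.6667, 2.3333).
‖u_2‖ = 4.0415, so q_2 = (0.2474, 0.4124, -0.6598, 0.5774).

q_2 = (0.2474, 0.4124, -0.6598, 0.5774)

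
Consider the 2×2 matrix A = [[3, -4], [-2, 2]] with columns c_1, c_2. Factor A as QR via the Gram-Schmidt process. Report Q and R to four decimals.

Q = [[0.8321, -0.5547], [-0.5547, -0.8321]], R = [[3.6056, -4.4376], [0.0000, 0.5547]]

q_1 = c_1/‖c_1‖ = (3, -2)/3.6056 = (0.8321, -0.5547).
r_{12} = q_1·c_2 = -4.4376.
u_2 = c_2 + 4.4376·q_1 = (-0.3077, -0.4615).
‖u_2‖ = 0.5547, so q_2 = (-0.5547, -0.8321).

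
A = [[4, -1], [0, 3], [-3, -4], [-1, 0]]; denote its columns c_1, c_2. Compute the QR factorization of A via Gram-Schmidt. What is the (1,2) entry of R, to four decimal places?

c_1 = (4, 0, -3, -1); ‖c_1‖ = 5.0990, so e_1 = (0.7845, 0.0000, -0.5883, -0.1961).
r_{12} = e_1·c_2 = 1.5689.

r_{12} = 1.5689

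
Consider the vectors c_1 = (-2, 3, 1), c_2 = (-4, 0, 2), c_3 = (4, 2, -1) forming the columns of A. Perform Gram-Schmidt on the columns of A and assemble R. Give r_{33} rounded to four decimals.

c_1 = (-2, 3, 1); ‖c_1‖ = 3.7417, so e_1 = (-0.5345, 0.8018, 0.2673).
e_1·c_2 = (-0.5345)·(-4) + 0.8018·0 + 0.2673·2 = 2.6726.
u_2 = c_2 − 2.6726·e_1 = (-2.5714, -2.1429, 1.2857).
‖u_2‖ = 3.5857, so e_2 = (-0.7171, -0.5976, 0.3586).
e_1·c_3 = (-0.5345)·4 + 0.8018·2 + 0.2673·(-1) = -0.8018; e_2·c_3 = (-0.7171)·4 + (-0.5976)·2 + 0.3586·(-1) = -4.4223.
u_3 = c_3 + 0.8018·e_1 + 4.4223·e_2 = (0.4000, 0.0000, 0.8000).
r_{33} = ‖u_3‖ = 0.8944.

r_{33} = 0.8944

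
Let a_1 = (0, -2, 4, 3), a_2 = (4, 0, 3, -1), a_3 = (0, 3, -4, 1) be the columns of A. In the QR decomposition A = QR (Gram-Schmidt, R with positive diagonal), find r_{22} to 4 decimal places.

r_{22} = 4.8174

a_1 = (0, -2, 4, 3); ‖a_1‖ = 5.3852, so e_1 = (0.0000, -0.3714, 0.7428, 0.5571).
e_1·a_2 = 0.0000·4 + (-0.3714)·0 + 0.7428·3 + 0.5571·(-1) = 1.6713.
u_2 = a_2 − 1.6713·e_1 = (4.0000, 0.6207, 1.7586, -1.9310).
r_{22} = ‖u_2‖ = 4.8174.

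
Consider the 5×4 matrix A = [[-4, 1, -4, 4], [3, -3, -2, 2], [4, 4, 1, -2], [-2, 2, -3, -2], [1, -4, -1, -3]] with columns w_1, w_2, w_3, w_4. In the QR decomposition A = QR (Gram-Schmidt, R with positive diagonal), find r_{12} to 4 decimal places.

r_{12} = -0.7372

w_1 = (-4, 3, 4, -2, 1); ‖w_1‖ = 6.7823, so q_1 = (-0.5898, 0.4423, 0.5898, -0.2949, 0.1474).
r_{12} = q_1·w_2 = -0.7372.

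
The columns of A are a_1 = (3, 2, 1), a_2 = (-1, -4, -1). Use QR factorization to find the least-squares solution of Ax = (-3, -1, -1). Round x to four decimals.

x = (-1.1111, -0.2963)

q_1 = a_1/‖a_1‖ = (3, 2, 1)/3.7417 = (0.8018, 0.5345, 0.2673).
r_{12} = q_1·a_2 = -3.2071.
u_2 = a_2 + 3.2071·q_1 = (1.5714, -2.2857, -0.1429).
‖u_2‖ = 2.7775, so q_2 = (0.5658, -0.8230, -0.0514).
Qᵀb = (-3.2071, -0.8230).
Back-substitute: x_2 = -0.8230/2.7775 = -0.2963.
x_1 = (-3.2071 + 3.2071·(-0.2963))/3.7417 = -1.1111.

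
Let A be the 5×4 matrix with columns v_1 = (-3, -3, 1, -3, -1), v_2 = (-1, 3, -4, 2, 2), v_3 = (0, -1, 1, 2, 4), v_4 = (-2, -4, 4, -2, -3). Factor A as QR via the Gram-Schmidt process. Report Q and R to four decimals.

v_1 = (-3, -3, 1, -3, -1); ‖v_1‖ = 5.3852, so e_1 = (-0.5571, -0.5571, 0.1857, -0.5571, -0.1857).
e_1·v_2 = (-0.5571)·(-1) + (-0.5571)·3 + 0.1857·(-4) + (-0.5571)·2 + (-0.1857)·2 = -3.3425.
u_2 = v_2 + 3.3425·e_1 = (-2.8621, 1.1379, -3.3793, 0.1379, 1.3793).
‖u_2‖ = 4.7778, so e_2 = (-0.5990, 0.2382, -0.7073, 0.0289, 0.2887).
e_1·v_3 = (-0.5571)·0 + (-0.5571)·(-1) + 0.1857·1 + (-0.5571)·2 + (-0.1857)·4 = -1.1142; e_2·v_3 = (-0.5990)·0 + 0.2382·(-1) + (-0.7073)·1 + 0.0289·2 + 0.2887·4 = 0.2670.
u_3 = v_3 + 1.1142·e_1 − 0.2670·e_2 = (-0.4607, -1.6843, 1.3958, 1.3716, 3.7160).
‖u_3‖ = 4.5483, so e_3 = (-0.1013, -0.3703, 0.3069, 0.3016, 0.8170).
e_1·v_4 = (-0.5571)·(-2) + (-0.5571)·(-4) + 0.1857·4 + (-0.5571)·(-2) + (-0.1857)·(-3) = 5.7566; e_2·v_4 = (-0.5990)·(-2) + 0.2382·(-4) + (-0.7073)·4 + 0.0289·(-2) + 0.2887·(-3) = -3.5076; e_3·v_4 = (-0.1013)·(-2) + (-0.3703)·(-4) + 0.3069·4 + 0.3016·(-2) + 0.8170·(-3) = -0.1428.
u_4 = v_4 − 5.7566·e_1 + 3.5076·e_2 + 0.1428·e_3 = (-0.9087, -0.0106, 0.4940, 1.3512, -0.8018).
‖u_4‖ = 1.8811, so e_4 = (-0.4831, -0.0056, 0.2626, 0.7183, -0.4262).

Q = [[-0.5571, -0.5990, -0.1013, -0.4831], [-0.5571, 0.2382, -0.3703, -0.0056], [0.1857, -0.7073, 0.3069, 0.2626], [-0.5571, 0.0289, 0.3016, 0.7183], [-0.1857, 0.2887, 0.8170, -0.4262]], R = [[5.3852, -3.3425, -1.1142, 5.7566], [0.0000, 4.7778, 0.2670, -3.5076], [0.0000, 0.0000, 4.5483, -0.1428], [0.0000, 0.0000, 0.0000, 1.8811]]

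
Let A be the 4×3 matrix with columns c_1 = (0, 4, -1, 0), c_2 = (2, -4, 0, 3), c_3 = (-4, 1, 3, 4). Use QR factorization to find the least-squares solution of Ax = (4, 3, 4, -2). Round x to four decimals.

q_1 = c_1/‖c_1‖ = (0, 4, -1, 0)/4.1231 = (0.0000, 0.9701, -0.2425, 0.0000).
r_{12} = q_1·c_2 = -3.8806.
u_2 = c_2 + 3.8806·q_1 = (2.0000, -0.2353, -0.9412, 3.0000).
‖u_2‖ = 3.7338, so q_2 = (0.5356, -0.0630, -0.2521, 0.8035).
r_{13} = q_1·c_3 = 0.2425; r_{23} = q_2·c_3 = 0.2521.
u_3 = c_3 − 0.2425·q_1 − 0.2521·q_2 = (-4.1350, 0.7806, 3.1224, 3.7975).
‖u_3‖ = 6.4713, so q_3 = (-0.6390, 0.1206, 0.4825, 0.5868).
Qᵀb = (1.9403, -0.6617, -1.4377).
Back-substitute: x_3 = -1.4377/6.4713 = -0.2222.
x_2 = (-0.6617 − 0.2521·(-0.2222))/3.7338 = -0.1622.
x_1 = (1.9403 + 3.8806·(-0.1622) − 0.2425·(-0.2222))/4.1231 = 0.3310.

x = (0.3310, -0.1622, -0.2222)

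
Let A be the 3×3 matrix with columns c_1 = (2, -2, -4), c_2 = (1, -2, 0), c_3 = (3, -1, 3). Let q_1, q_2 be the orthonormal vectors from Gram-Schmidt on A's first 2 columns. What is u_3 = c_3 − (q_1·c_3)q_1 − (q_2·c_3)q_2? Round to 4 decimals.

c_1 = (2, -2, -4); ‖c_1‖ = 4.8990, so q_1 = (0.4082, -0.4082, -0.8165).
q_1·c_2 = 0.4082·1 + (-0.4082)·(-2) + (-0.8165)·0 = 1.2247.
u_2 = c_2 − 1.2247·q_1 = (0.5000, -1.5000, 1.0000).
‖u_2‖ = 1.8708, so q_2 = (0.2673, -0.8018, 0.5345).
q_1·c_3 = 0.4082·3 + (-0.4082)·(-1) + (-0.8165)·3 = -0.8165; q_2·c_3 = 0.2673·3 + (-0.8018)·(-1) + 0.5345·3 = 3.2071.
u_3 = c_3 + 0.8165·q_1 − 3.2071·q_2 = (2.4762, 1.2381, 0.6190).

u_3 = (2.4762, 1.2381, 0.6190)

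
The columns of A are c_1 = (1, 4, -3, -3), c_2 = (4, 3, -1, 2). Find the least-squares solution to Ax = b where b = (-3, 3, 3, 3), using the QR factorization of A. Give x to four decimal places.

x = (-0.3065, 0.1328)

e_1 = c_1/‖c_1‖ = (1, 4, -3, -3)/5.9161 = (0.1690, 0.6761, -0.5071, -0.5071).
r_{12} = e_1·c_2 = 2.1974.
u_2 = c_2 − 2.1974·e_1 = (3.6286, 1.5143, 0.1143, 3.1143).
‖u_2‖ = 5.0171, so e_2 = (0.7232, 0.3018, 0.0228, 0.6207).
Qᵀb = (-1.5213, 0.6663).
Back-substitute: x_2 = 0.6663/5.0171 = 0.1328.
x_1 = (-1.5213 − 2.1974·0.1328)/5.9161 = -0.3065.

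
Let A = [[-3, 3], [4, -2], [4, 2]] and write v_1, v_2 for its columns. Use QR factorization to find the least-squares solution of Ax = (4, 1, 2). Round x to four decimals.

v_1 = (-3, 4, 4); ‖v_1‖ = 6.4031, so e_1 = (-0.4685, 0.6247, 0.6247).
e_1·v_2 = (-0.4685)·3 + 0.6247·(-2) + 0.6247·2 = -1.4056.
u_2 = v_2 + 1.4056·e_1 = (2.3415, -1.1220, 2.8780).
‖u_2‖ = 3.8761, so e_2 = (0.6041, -0.2895, 0.7425).
Qᵀb = (0.0000, 3.6118).
Back-substitute: x_2 = 3.6118/3.8761 = 0.9318.
x_1 = (0.0000 + 1.4056·0.9318)/6.4031 = 0.2045.

x = (0.2045, 0.9318)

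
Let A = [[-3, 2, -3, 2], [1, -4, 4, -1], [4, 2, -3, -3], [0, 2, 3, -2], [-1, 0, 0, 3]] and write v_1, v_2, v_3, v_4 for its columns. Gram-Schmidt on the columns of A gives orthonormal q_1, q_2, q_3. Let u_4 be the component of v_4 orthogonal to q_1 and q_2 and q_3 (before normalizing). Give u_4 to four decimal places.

u_4 = (-0.7368, -0.3899, 0.0869, -0.1300, 2.1680)

q_1 = v_1/‖v_1‖ = (-3, 1, 4, 0, -1)/5.1962 = (-0.5774, 0.1925, 0.7698, 0.0000, -0.1925).
r_{12} = q_1·v_2 = -0.3849.
u_2 = v_2 + 0.3849·q_1 = (1.7778, -3.9259, 2.2963, 2.0000, -0.0741).
‖u_2‖ = 5.2775, so q_2 = (0.3369, -0.7439, 0.4351, 0.3790, -0.0140).
r_{13} = q_1·v_3 = 0.1925; r_{23} = q_2·v_3 = -4.1546.
u_3 = v_3 − 0.1925·q_1 + 4.1546·q_2 = (-1.4894, 0.8723, -1.3404, 4.5745, -0.0213).
‖u_3‖ = 5.0697, so q_3 = (-0.2938, 0.1721, -0.2644, 0.9023, -0.0042).
r_{14} = q_1·v_4 = -4.2339; r_{24} = q_2·v_4 = -0.6878; r_{34} = q_3·v_4 = -1.7836.
u_4 = v_4 + 4.2339·q_1 + 0.6878·q_2 + 1.7836·q_3 = (-0.7368, -0.3899, 0.0869, -0.1300, 2.1680).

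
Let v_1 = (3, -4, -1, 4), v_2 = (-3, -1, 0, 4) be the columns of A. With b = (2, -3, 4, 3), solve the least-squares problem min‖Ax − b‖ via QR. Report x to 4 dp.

x = (0.5942, 0.0947)

e_1 = v_1/‖v_1‖ = (3, -4, -1, 4)/6.4807 = (0.4629, -0.6172, -0.1543, 0.6172).
r_{12} = e_1·v_2 = 1.6973.
u_2 = v_2 − 1.6973·e_1 = (-3.7857, 0.0476, 0.2619, 2.9524).
‖u_2‖ = 4.8082, so e_2 = (-0.7873, 0.0099, 0.0545, 0.6140).
Qᵀb = (4.0119, 0.4556).
Back-substitute: x_2 = 0.4556/4.8082 = 0.0947.
x_1 = (4.0119 − 1.6973·0.0947)/6.4807 = 0.5942.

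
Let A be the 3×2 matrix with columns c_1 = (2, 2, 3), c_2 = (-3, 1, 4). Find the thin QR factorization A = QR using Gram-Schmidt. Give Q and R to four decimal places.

Q = [[0.4851, -0.8358], [0.4851, 0.0125], [0.7276, 0.5489]], R = [[4.1231, 1.9403], [0.0000, 4.7154]]

c_1 = (2, 2, 3); ‖c_1‖ = 4.1231, so e_1 = (0.4851, 0.4851, 0.7276).
e_1·c_2 = 0.4851·(-3) + 0.4851·1 + 0.7276·4 = 1.9403.
u_2 = c_2 − 1.9403·e_1 = (-3.9412, 0.0588, 2.5882).
‖u_2‖ = 4.7154, so e_2 = (-0.8358, 0.0125, 0.5489).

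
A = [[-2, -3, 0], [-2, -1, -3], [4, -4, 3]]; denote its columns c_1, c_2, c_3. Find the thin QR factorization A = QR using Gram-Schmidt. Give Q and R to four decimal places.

c_1 = (-2, -2, 4); ‖c_1‖ = 4.8990, so e_1 = (-0.4082, -0.4082, 0.8165).
e_1·c_2 = (-0.4082)·(-3) + (-0.4082)·(-1) + 0.8165·(-4) = -1.6330.
u_2 = c_2 + 1.6330·e_1 = (-3.6667, -1.6667, -2.6667).
‖u_2‖ = 4.8305, so e_2 = (-0.7591, -0.3450, -0.5521).
e_1·c_3 = (-0.4082)·0 + (-0.4082)·(-3) + 0.8165·3 = 3.6742; e_2·c_3 = (-0.7591)·0 + (-0.3450)·(-3) + (-0.5521)·3 = -0.6211.
u_3 = c_3 − 3.6742·e_1 + 0.6211·e_2 = (1.0286, -1.7143, -0.3429).
‖u_3‖ = 2.0284, so e_3 = (0.5071, -0.8452, -0.1690).

Q = [[-0.4082, -0.7591, 0.5071], [-0.4082, -0.3450, -0.8452], [0.8165, -0.5521, -0.1690]], R = [[4.8990, -1.6330, 3.6742], [0.0000, 4.8305, -0.6211], [0.0000, 0.0000, 2.0284]]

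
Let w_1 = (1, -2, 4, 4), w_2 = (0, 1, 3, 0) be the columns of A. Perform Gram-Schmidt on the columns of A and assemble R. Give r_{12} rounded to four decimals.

r_{12} = 1.6440

w_1 = (1, -2, 4, 4); ‖w_1‖ = 6.0828, so e_1 = (0.1644, -0.3288, 0.6576, 0.6576).
r_{12} = e_1·w_2 = 1.6440.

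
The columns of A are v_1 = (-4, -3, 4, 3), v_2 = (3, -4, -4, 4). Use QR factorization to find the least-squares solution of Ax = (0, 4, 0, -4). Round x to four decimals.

v_1 = (-4, -3, 4, 3); ‖v_1‖ = 7.0711, so e_1 = (-0.5657, -0.4243, 0.5657, 0.4243).
e_1·v_2 = (-0.5657)·3 + (-0.4243)·(-4) + 0.5657·(-4) + 0.4243·4 = -0.5657.
u_2 = v_2 + 0.5657·e_1 = (2.6800, -4.2400, -3.6800, 4.2400).
‖u_2‖ = 7.5286, so e_2 = (0.3560, -0.5632, -0.4888, 0.5632).
Qᵀb = (-3.3941, -4.5055).
Back-substitute: x_2 = -4.5055/7.5286 = -0.5984.
x_1 = (-3.3941 + 0.5657·(-0.5984))/7.0711 = -0.5279.

x = (-0.5279, -0.5984)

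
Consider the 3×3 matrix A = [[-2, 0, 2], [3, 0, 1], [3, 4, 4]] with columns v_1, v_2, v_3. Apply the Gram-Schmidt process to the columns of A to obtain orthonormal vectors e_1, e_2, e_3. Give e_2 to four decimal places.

v_1 = (-2, 3, 3); ‖v_1‖ = 4.6904, so e_1 = (-0.4264, 0.6396, 0.6396).
e_1·v_2 = (-0.4264)·0 + 0.6396·0 + 0.6396·4 = 2.5584.
u_2 = v_2 − 2.5584·e_1 = (1.0909, -1.6364, 2.3636).
‖u_2‖ = 3.0748, so e_2 = (0.3548, -0.5322, 0.7687).

e_2 = (0.3548, -0.5322, 0.7687)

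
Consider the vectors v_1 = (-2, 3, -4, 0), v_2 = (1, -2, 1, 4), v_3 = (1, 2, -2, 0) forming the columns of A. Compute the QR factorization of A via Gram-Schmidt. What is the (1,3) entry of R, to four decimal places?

r_{13} = 2.2283

q_1 = v_1/‖v_1‖ = (-2, 3, -4, 0)/5.3852 = (-0.3714, 0.5571, -0.7428, 0.0000).
r_{13} = q_1·v_3 = 2.2283.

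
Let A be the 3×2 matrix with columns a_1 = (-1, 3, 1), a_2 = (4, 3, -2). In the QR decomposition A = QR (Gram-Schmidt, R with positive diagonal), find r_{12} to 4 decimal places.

r_{12} = 0.9045

a_1 = (-1, 3, 1); ‖a_1‖ = 3.3166, so e_1 = (-0.3015, 0.9045, 0.3015).
r_{12} = e_1·a_2 = 0.9045.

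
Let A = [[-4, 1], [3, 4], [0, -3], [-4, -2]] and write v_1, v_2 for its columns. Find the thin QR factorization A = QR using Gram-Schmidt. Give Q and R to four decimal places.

Q = [[-0.6247, 0.5254], [0.4685, 0.5805], [0.0000, -0.6155], [-0.6247, -0.0901]], R = [[6.4031, 2.4988], [0.0000, 4.8740]]

v_1 = (-4, 3, 0, -4); ‖v_1‖ = 6.4031, so q_1 = (-0.6247, 0.4685, 0.0000, -0.6247).
q_1·v_2 = (-0.6247)·1 + 0.4685·4 + 0.0000·(-3) + (-0.6247)·(-2) = 2.4988.
u_2 = v_2 − 2.4988·q_1 = (2.5610, 2.8293, -3.0000, -0.4390).
‖u_2‖ = 4.8740, so q_2 = (0.5254, 0.5805, -0.6155, -0.0901).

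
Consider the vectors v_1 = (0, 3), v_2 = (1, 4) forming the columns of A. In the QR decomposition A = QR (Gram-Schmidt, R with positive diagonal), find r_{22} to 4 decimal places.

v_1 = (0, 3); ‖v_1‖ = 3.0000, so e_1 = (0.0000, 1.0000).
e_1·v_2 = 0.0000·1 + 1.0000·4 = 4.0000.
u_2 = v_2 − 4.0000·e_1 = (1.0000, 0.0000).
r_{22} = ‖u_2‖ = 1.0000.

r_{22} = 1.0000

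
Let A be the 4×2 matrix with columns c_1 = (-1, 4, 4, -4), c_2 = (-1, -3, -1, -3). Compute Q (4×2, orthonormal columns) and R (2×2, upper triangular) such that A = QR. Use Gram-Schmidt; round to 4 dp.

Q = [[-0.1429, -0.2384], [0.5714, -0.6189], [0.5714, -0.1696], [-0.5714, -0.7289]], R = [[7.0000, -0.4286], [0.0000, 4.4516]]

c_1 = (-1, 4, 4, -4); ‖c_1‖ = 7.0000, so e_1 = (-0.1429, 0.5714, 0.5714, -0.5714).
e_1·c_2 = (-0.1429)·(-1) + 0.5714·(-3) + 0.5714·(-1) + (-0.5714)·(-3) = -0.4286.
u_2 = c_2 + 0.4286·e_1 = (-1.0612, -2.7551, -0.7551, -3.2449).
‖u_2‖ = 4.4516, so e_2 = (-0.2384, -0.6189, -0.1696, -0.7289).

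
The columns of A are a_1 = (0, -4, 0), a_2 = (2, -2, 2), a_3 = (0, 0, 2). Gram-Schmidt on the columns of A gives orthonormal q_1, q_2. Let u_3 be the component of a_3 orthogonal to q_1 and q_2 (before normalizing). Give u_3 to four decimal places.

a_1 = (0, -4, 0); ‖a_1‖ = 4.0000, so q_1 = (0.0000, -1.0000, 0.0000).
q_1·a_2 = 0.0000·2 + (-1.0000)·(-2) + 0.0000·2 = 2.0000.
u_2 = a_2 − 2.0000·q_1 = (2.0000, 0.0000, 2.0000).
‖u_2‖ = 2.8284, so q_2 = (0.7071, 0.0000, 0.7071).
q_1·a_3 = 0.0000·0 + (-1.0000)·0 + 0.0000·2 = 0.0000; q_2·a_3 = 0.7071·0 + 0.0000·0 + 0.7071·2 = 1.4142.
u_3 = a_3 + 0.0000·q_1 − 1.4142·q_2 = (-1.0000, 0.0000, 1.0000).

u_3 = (-1.0000, 0.0000, 1.0000)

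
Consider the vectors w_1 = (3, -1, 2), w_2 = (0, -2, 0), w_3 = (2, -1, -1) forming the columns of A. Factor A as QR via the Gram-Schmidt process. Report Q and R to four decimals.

Q = [[0.8018, -0.2224, 0.5547], [-0.2673, -0.9636, 0.0000], [0.5345, -0.1482, -0.8321]], R = [[3.7417, 0.5345, 1.3363], [0.0000, 1.9272, 0.6671], [0.0000, 0.0000, 1.9415]]

e_1 = w_1/‖w_1‖ = (3, -1, 2)/3.7417 = (0.8018, -0.2673, 0.5345).
r_{12} = e_1·w_2 = 0.5345.
u_2 = w_2 − 0.5345·e_1 = (-0.4286, -1.8571, -0.2857).
‖u_2‖ = 1.9272, so e_2 = (-0.2224, -0.9636, -0.1482).
r_{13} = e_1·w_3 = 1.3363; r_{23} = e_2·w_3 = 0.6671.
u_3 = w_3 − 1.3363·e_1 − 0.6671·e_2 = (1.0769, 0.0000, -1.6154).
‖u_3‖ = 1.9415, so e_3 = (0.5547, 0.0000, -0.8321).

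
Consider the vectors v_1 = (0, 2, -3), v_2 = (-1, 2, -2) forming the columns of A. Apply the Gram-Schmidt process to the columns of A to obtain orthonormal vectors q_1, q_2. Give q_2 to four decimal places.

q_2 = (-0.8745, 0.4036, 0.2691)

v_1 = (0, 2, -3); ‖v_1‖ = 3.6056, so q_1 = (0.0000, 0.5547, -0.8321).
q_1·v_2 = 0.0000·(-1) + 0.5547·2 + (-0.8321)·(-2) = 2.7735.
u_2 = v_2 − 2.7735·q_1 = (-1.0000, 0.4615, 0.3077).
‖u_2‖ = 1.1435, so q_2 = (-0.8745, 0.4036, 0.2691).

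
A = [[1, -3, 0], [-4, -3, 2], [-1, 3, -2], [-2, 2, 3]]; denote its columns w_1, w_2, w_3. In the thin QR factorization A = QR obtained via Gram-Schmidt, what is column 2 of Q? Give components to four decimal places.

w_1 = (1, -4, -1, -2); ‖w_1‖ = 4.6904, so q_1 = (0.2132, -0.8528, -0.2132, -0.4264).
q_1·w_2 = 0.2132·(-3) + (-0.8528)·(-3) + (-0.2132)·3 + (-0.4264)·2 = 0.4264.
u_2 = w_2 − 0.4264·q_1 = (-3.0909, -2.6364, 3.0909, 2.1818).
‖u_2‖ = 5.5514, so q_2 = (-0.5568, -0.4749, 0.5568, 0.3930).

q_2 = (-0.5568, -0.4749, 0.5568, 0.3930)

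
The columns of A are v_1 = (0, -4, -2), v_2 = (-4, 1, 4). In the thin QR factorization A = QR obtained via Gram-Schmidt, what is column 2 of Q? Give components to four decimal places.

v_1 = (0, -4, -2); ‖v_1‖ = 4.4721, so e_1 = (0.0000, -0.8944, -0.4472).
e_1·v_2 = 0.0000·(-4) + (-0.8944)·1 + (-0.4472)·4 = -2.6833.
u_2 = v_2 + 2.6833·e_1 = (-4.0000, -1.4000, 2.8000).
‖u_2‖ = 5.0794, so e_2 = (-0.7875, -0.2756, 0.5512).

e_2 = (-0.7875, -0.2756, 0.5512)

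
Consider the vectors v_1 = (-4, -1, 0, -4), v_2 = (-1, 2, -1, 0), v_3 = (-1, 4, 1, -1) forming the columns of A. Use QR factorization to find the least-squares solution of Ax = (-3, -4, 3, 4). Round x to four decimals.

v_1 = (-4, -1, 0, -4); ‖v_1‖ = 5.7446, so q_1 = (-0.6963, -0.1741, 0.0000, -0.6963).
q_1·v_2 = (-0.6963)·(-1) + (-0.1741)·2 + 0.0000·(-1) + (-0.6963)·0 = 0.3482.
u_2 = v_2 − 0.3482·q_1 = (-0.7576, 2.0606, -1.0000, 0.2424).
‖u_2‖ = 2.4246, so q_2 = (-0.3125, 0.8499, -0.4124, 0.1000).
q_1·v_3 = (-0.6963)·(-1) + (-0.1741)·4 + 0.0000·1 + (-0.6963)·(-1) = 0.6963; q_2·v_3 = (-0.3125)·(-1) + 0.8499·4 + (-0.4124)·1 + 0.1000·(-1) = 3.1995.
u_3 = v_3 − 0.6963·q_1 − 3.1995·q_2 = (0.4845, 1.4021, 2.3196, -0.8351).
‖u_3‖ = 2.8772, so q_3 = (0.1684, 0.4873, 0.8062, -0.2902).
Qᵀb = (0.0000, -3.2995, -1.1967).
Back-substitute: x_3 = -1.1967/2.8772 = -0.4159.
x_2 = (-3.2995 − 3.1995·(-0.4159))/2.4246 = -0.8120.
x_1 = (0.0000 − 0.3482·(-0.8120) − 0.6963·(-0.4159))/5.7446 = 0.0996.

x = (0.0996, -0.8120, -0.4159)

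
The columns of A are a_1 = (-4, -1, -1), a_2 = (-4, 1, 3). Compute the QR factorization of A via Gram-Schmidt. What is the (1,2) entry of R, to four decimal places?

a_1 = (-4, -1, -1); ‖a_1‖ = 4.2426, so e_1 = (-0.9428, -0.2357, -0.2357).
r_{12} = e_1·a_2 = 2.8284.

r_{12} = 2.8284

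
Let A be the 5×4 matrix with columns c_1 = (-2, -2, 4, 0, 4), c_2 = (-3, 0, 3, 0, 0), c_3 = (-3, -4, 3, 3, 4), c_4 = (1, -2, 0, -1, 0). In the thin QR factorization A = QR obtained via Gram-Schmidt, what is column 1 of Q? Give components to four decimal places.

e_1 = c_1/‖c_1‖ = (-2, -2, 4, 0, 4)/6.3246 = (-0.3162, -0.3162, 0.6325, 0.0000, 0.6325).

e_1 = (-0.3162, -0.3162, 0.6325, 0.0000, 0.6325)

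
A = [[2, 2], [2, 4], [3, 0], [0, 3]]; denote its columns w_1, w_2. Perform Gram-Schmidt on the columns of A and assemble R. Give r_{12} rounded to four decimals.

r_{12} = 2.9104

q_1 = w_1/‖w_1‖ = (2, 2, 3, 0)/4.1231 = (0.4851, 0.4851, 0.7276, 0.0000).
r_{12} = q_1·w_2 = 2.9104.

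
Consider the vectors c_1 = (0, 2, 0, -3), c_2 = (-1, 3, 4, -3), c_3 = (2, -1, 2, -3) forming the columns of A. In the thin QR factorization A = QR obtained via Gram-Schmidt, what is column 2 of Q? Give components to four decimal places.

e_2 = (-0.2377, 0.1646, 0.9510, 0.1097)

c_1 = (0, 2, 0, -3); ‖c_1‖ = 3.6056, so e_1 = (0.0000, 0.5547, 0.0000, -0.8321).
e_1·c_2 = 0.0000·(-1) + 0.5547·3 + 0.0000·4 + (-0.8321)·(-3) = 4.1603.
u_2 = c_2 − 4.1603·e_1 = (-1.0000, 0.6923, 4.0000, 0.4615).
‖u_2‖ = 4.2062, so e_2 = (-0.2377, 0.1646, 0.9510, 0.1097).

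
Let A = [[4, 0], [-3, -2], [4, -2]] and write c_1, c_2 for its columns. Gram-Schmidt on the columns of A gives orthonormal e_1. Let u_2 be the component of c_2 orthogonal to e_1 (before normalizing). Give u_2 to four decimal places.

u_2 = (0.1951, -2.1463, -1.8049)

c_1 = (4, -3, 4); ‖c_1‖ = 6.4031, so e_1 = (0.6247, -0.4685, 0.6247).
e_1·c_2 = 0.6247·0 + (-0.4685)·(-2) + 0.6247·(-2) = -0.3123.
u_2 = c_2 + 0.3123·e_1 = (0.1951, -2.1463, -1.8049).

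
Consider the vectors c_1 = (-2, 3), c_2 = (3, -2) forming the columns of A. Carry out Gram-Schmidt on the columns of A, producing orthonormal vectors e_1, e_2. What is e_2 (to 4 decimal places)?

e_2 = (0.8321, 0.5547)

c_1 = (-2, 3); ‖c_1‖ = 3.6056, so e_1 = (-0.5547, 0.8321).
e_1·c_2 = (-0.5547)·3 + 0.8321·(-2) = -3.3282.
u_2 = c_2 + 3.3282·e_1 = (1.1538, 0.7692).
‖u_2‖ = 1.3868, so e_2 = (0.8321, 0.5547).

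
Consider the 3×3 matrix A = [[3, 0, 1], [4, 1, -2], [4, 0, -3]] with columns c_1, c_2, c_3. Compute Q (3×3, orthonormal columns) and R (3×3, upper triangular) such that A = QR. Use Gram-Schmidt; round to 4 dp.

Q = [[0.4685, -0.3748, 0.8000], [0.6247, 0.7809, 0.0000], [0.6247, -0.4998, -0.6000]], R = [[6.4031, 0.6247, -2.6550], [0.0000, 0.7809, -0.4373], [0.0000, 0.0000, 2.6000]]

c_1 = (3, 4, 4); ‖c_1‖ = 6.4031, so e_1 = (0.4685, 0.6247, 0.6247).
e_1·c_2 = 0.4685·0 + 0.6247·1 + 0.6247·0 = 0.6247.
u_2 = c_2 − 0.6247·e_1 = (-0.2927, 0.6098, -0.3902).
‖u_2‖ = 0.7809, so e_2 = (-0.3748, 0.7809, -0.4998).
e_1·c_3 = 0.4685·1 + 0.6247·(-2) + 0.6247·(-3) = -2.6550; e_2·c_3 = (-0.3748)·1 + 0.7809·(-2) + (-0.4998)·(-3) = -0.4373.
u_3 = c_3 + 2.6550·e_1 + 0.4373·e_2 = (2.0800, 0.0000, -1.5600).
‖u_3‖ = 2.6000, so e_3 = (0.8000, 0.0000, -0.6000).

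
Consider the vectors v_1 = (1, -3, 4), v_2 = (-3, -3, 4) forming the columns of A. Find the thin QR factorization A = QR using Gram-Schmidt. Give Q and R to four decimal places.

Q = [[0.1961, -0.9806], [-0.5883, -0.1177], [0.7845, 0.1569]], R = [[5.0990, 4.3146], [0.0000, 3.9223]]

v_1 = (1, -3, 4); ‖v_1‖ = 5.0990, so q_1 = (0.1961, -0.5883, 0.7845).
q_1·v_2 = 0.1961·(-3) + (-0.5883)·(-3) + 0.7845·4 = 4.3146.
u_2 = v_2 − 4.3146·q_1 = (-3.8462, -0.4615, 0.6154).
‖u_2‖ = 3.9223, so q_2 = (-0.9806, -0.1177, 0.1569).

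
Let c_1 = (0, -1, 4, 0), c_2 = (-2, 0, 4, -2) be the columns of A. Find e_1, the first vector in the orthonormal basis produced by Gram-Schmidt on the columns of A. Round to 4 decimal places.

e_1 = (0.0000, -0.2425, 0.9701, 0.0000)

c_1 = (0, -1, 4, 0); ‖c_1‖ = 4.1231, so e_1 = (0.0000, -0.2425, 0.9701, 0.0000).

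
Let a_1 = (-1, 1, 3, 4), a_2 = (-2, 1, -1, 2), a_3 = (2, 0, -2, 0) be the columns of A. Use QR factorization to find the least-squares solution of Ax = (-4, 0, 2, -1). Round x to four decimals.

a_1 = (-1, 1, 3, 4); ‖a_1‖ = 5.1962, so q_1 = (-0.1925, 0.1925, 0.5774, 0.7698).
q_1·a_2 = (-0.1925)·(-2) + 0.1925·1 + 0.5774·(-1) + 0.7698·2 = 1.5396.
u_2 = a_2 − 1.5396·q_1 = (-1.7037, 0.7037, -1.8889, 0.8148).
‖u_2‖ = 2.7622, so q_2 = (-0.6168, 0.2548, -0.6838, 0.2950).
q_1·a_3 = (-0.1925)·2 + 0.1925·0 + 0.5774·(-2) + 0.7698·0 = -1.5396; q_2·a_3 = (-0.6168)·2 + 0.2548·0 + (-0.6838)·(-2) + 0.2950·0 = 0.1341.
u_3 = a_3 + 1.5396·q_1 − 0.1341·q_2 = (1.7864, 0.2621, -1.0194, 1.1456).
‖u_3‖ = 2.3689, so q_3 = (0.7541, 0.1107, -0.4303, 0.4836).
Qᵀb = (1.1547, 0.8045, -4.3607).
Back-substitute: x_3 = -4.3607/2.3689 = -1.8408.
x_2 = (0.8045 − 0.1341·(-1.8408))/2.7622 = 0.3806.
x_1 = (1.1547 − 1.5396·0.3806 + 1.5396·(-1.8408))/5.1962 = -0.4360.

x = (-0.4360, 0.3806, -1.8408)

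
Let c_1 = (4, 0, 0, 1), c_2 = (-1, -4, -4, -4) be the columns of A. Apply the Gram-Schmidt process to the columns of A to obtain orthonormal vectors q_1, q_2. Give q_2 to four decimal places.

c_1 = (4, 0, 0, 1); ‖c_1‖ = 4.1231, so q_1 = (0.9701, 0.0000, 0.0000, 0.2425).
q_1·c_2 = 0.9701·(-1) + 0.0000·(-4) + 0.0000·(-4) + 0.2425·(-4) = -1.9403.
u_2 = c_2 + 1.9403·q_1 = (0.8824, -4.0000, -4.0000, -3.5294).
‖u_2‖ = 6.7257, so q_2 = (0.1312, -0.5947, -0.5947, -0.5248).

q_2 = (0.1312, -0.5947, -0.5947, -0.5248)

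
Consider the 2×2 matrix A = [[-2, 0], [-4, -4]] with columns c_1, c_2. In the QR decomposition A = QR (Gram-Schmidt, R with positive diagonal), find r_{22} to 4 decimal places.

c_1 = (-2, -4); ‖c_1‖ = 4.4721, so e_1 = (-0.4472, -0.8944).
e_1·c_2 = (-0.4472)·0 + (-0.8944)·(-4) = 3.5777.
u_2 = c_2 − 3.5777·e_1 = (1.6000, -0.8000).
r_{22} = ‖u_2‖ = 1.7889.

r_{22} = 1.7889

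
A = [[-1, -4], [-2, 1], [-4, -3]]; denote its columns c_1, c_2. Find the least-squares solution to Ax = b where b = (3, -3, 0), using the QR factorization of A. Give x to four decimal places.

c_1 = (-1, -2, -4); ‖c_1‖ = 4.5826, so e_1 = (-0.2182, -0.4364, -0.8729).
e_1·c_2 = (-0.2182)·(-4) + (-0.4364)·1 + (-0.8729)·(-3) = 3.0551.
u_2 = c_2 − 3.0551·e_1 = (-3.3333, 2.3333, -0.3333).
‖u_2‖ = 4.0825, so e_2 = (-0.8165, 0.5715, -0.0816).
Qᵀb = (0.6547, -4.1641).
Back-substitute: x_2 = -4.1641/4.0825 = -1.0200.
x_1 = (0.6547 − 3.0551·(-1.0200))/4.5826 = 0.8229.

x = (0.8229, -1.0200)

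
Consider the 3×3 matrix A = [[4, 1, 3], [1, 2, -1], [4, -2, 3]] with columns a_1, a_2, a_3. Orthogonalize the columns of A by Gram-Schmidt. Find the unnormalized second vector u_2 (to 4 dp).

u_2 = (1.2424, 2.0606, -1.7576)

e_1 = a_1/‖a_1‖ = (4, 1, 4)/5.7446 = (0.6963, 0.1741, 0.6963).
r_{12} = e_1·a_2 = -0.3482.
u_2 = a_2 + 0.3482·e_1 = (1.2424, 2.0606, -1.7576).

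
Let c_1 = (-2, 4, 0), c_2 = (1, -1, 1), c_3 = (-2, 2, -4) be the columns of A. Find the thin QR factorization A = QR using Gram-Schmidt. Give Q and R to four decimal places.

Q = [[-0.4472, 0.3651, 0.8165], [0.8944, 0.1826, 0.4082], [0.0000, 0.9129, -0.4082]], R = [[4.4721, -1.3416, 2.6833], [0.0000, 1.0954, -4.0166], [0.0000, 0.0000, 0.8165]]

c_1 = (-2, 4, 0); ‖c_1‖ = 4.4721, so q_1 = (-0.4472, 0.8944, 0.0000).
q_1·c_2 = (-0.4472)·1 + 0.8944·(-1) + 0.0000·1 = -1.3416.
u_2 = c_2 + 1.3416·q_1 = (0.4000, 0.2000, 1.0000).
‖u_2‖ = 1.0954, so q_2 = (0.3651, 0.1826, 0.9129).
q_1·c_3 = (-0.4472)·(-2) + 0.8944·2 + 0.0000·(-4) = 2.6833; q_2·c_3 = 0.3651·(-2) + 0.1826·2 + 0.9129·(-4) = -4.0166.
u_3 = c_3 − 2.6833·q_1 + 4.0166·q_2 = (0.6667, 0.3333, -0.3333).
‖u_3‖ = 0.8165, so q_3 = (0.8165, 0.4082, -0.4082).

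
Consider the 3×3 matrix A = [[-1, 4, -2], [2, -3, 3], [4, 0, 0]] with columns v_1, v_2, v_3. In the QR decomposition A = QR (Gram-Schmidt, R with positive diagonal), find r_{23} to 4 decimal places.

v_1 = (-1, 2, 4); ‖v_1‖ = 4.5826, so e_1 = (-0.2182, 0.4364, 0.8729).
e_1·v_2 = (-0.2182)·4 + 0.4364·(-3) + 0.8729·0 = -2.1822.
u_2 = v_2 + 2.1822·e_1 = (3.5238, -2.0476, 1.9048).
‖u_2‖ = 4.4987, so e_2 = (0.7833, -0.4552, 0.4234).
r_{23} = e_2·v_3 = -2.9321.

r_{23} = -2.9321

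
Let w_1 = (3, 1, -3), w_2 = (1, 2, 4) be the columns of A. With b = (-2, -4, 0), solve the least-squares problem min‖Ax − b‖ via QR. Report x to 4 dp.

w_1 = (3, 1, -3); ‖w_1‖ = 4.3589, so e_1 = (0.6882, 0.2294, -0.6882).
e_1·w_2 = 0.6882·1 + 0.2294·2 + (-0.6882)·4 = -1.6059.
u_2 = w_2 + 1.6059·e_1 = (2.1053, 2.3684, 2.8947).
‖u_2‖ = 4.2920, so e_2 = (0.4905, 0.5518, 0.6745).
Qᵀb = (-2.2942, -3.1883).
Back-substitute: x_2 = -3.1883/4.2920 = -0.7429.
x_1 = (-2.2942 + 1.6059·(-0.7429))/4.3589 = -0.8000.

x = (-0.8000, -0.7429)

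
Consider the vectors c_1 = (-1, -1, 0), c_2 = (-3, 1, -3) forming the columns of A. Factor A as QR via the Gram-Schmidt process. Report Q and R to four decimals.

Q = [[-0.7071, -0.4851], [-0.7071, 0.4851], [0.0000, -0.7276]], R = [[1.4142, 1.4142], [0.0000, 4.1231]]

c_1 = (-1, -1, 0); ‖c_1‖ = 1.4142, so q_1 = (-0.7071, -0.7071, 0.0000).
q_1·c_2 = (-0.7071)·(-3) + (-0.7071)·1 + 0.0000·(-3) = 1.4142.
u_2 = c_2 − 1.4142·q_1 = (-2.0000, 2.0000, -3.0000).
‖u_2‖ = 4.1231, so q_2 = (-0.4851, 0.4851, -0.7276).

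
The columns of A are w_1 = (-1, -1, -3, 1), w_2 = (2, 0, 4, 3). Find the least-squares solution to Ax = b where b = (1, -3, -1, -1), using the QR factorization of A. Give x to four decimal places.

w_1 = (-1, -1, -3, 1); ‖w_1‖ = 3.4641, so e_1 = (-0.2887, -0.2887, -0.8660, 0.2887).
e_1·w_2 = (-0.2887)·2 + (-0.2887)·0 + (-0.8660)·4 + 0.2887·3 = -3.1754.
u_2 = w_2 + 3.1754·e_1 = (1.0833, -0.9167, 1.2500, 3.9167).
‖u_2‖ = 4.3493, so e_2 = (0.2491, -0.2108, 0.2874, 0.9005).
Qᵀb = (1.1547, -0.3066).
Back-substitute: x_2 = -0.3066/4.3493 = -0.0705.
x_1 = (1.1547 + 3.1754·(-0.0705))/3.4641 = 0.2687.

x = (0.2687, -0.0705)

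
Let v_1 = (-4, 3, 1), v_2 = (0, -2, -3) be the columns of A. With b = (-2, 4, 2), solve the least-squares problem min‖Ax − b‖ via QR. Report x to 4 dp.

x = (0.6226, -0.6459)

q_1 = v_1/‖v_1‖ = (-4, 3, 1)/5.0990 = (-0.7845, 0.5883, 0.1961).
r_{12} = q_1·v_2 = -1.7650.
u_2 = v_2 + 1.7650·q_1 = (-1.3846, -0.9615, -2.6538).
‖u_2‖ = 3.1440, so q_2 = (-0.4404, -0.3058, -0.8441).
Qᵀb = (4.3146, -2.0307).
Back-substitute: x_2 = -2.0307/3.1440 = -0.6459.
x_1 = (4.3146 + 1.7650·(-0.6459))/5.0990 = 0.6226.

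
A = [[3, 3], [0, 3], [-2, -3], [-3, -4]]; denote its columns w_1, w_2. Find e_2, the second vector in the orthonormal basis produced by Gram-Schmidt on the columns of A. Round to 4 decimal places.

e_1 = w_1/‖w_1‖ = (3, 0, -2, -3)/4.6904 = (0.6396, 0.0000, -0.4264, -0.6396).
r_{12} = e_1·w_2 = 5.7564.
u_2 = w_2 − 5.7564·e_1 = (-0.6818, 3.0000, -0.5455, -0.3182).
‖u_2‖ = 3.1406, so e_2 = (-0.2171, 0.9552, -0.1737, -0.1013).

e_2 = (-0.2171, 0.9552, -0.1737, -0.1013)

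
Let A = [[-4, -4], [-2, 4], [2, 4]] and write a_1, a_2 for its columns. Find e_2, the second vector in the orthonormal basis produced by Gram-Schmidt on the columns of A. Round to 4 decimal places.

e_2 = (-0.2182, 0.8729, 0.4364)

a_1 = (-4, -2, 2); ‖a_1‖ = 4.8990, so e_1 = (-0.8165, -0.4082, 0.4082).
e_1·a_2 = (-0.8165)·(-4) + (-0.4082)·4 + 0.4082·4 = 3.2660.
u_2 = a_2 − 3.2660·e_1 = (-1.3333, 5.3333, 2.6667).
‖u_2‖ = 6.1101, so e_2 = (-0.2182, 0.8729, 0.4364).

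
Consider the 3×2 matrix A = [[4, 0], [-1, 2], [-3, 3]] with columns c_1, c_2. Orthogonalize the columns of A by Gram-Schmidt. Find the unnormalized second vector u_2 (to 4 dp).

u_2 = (1.6923, 1.5769, 1.7308)

e_1 = c_1/‖c_1‖ = (4, -1, -3)/5.0990 = (0.7845, -0.1961, -0.5883).
r_{12} = e_1·c_2 = -2.1573.
u_2 = c_2 + 2.1573·e_1 = (1.6923, 1.5769, 1.7308).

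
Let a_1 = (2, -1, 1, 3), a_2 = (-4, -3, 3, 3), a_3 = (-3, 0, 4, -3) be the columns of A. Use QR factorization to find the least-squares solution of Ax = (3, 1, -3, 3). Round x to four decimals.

x = (0.2466, -0.1288, -0.7457)

a_1 = (2, -1, 1, 3); ‖a_1‖ = 3.8730, so q_1 = (0.5164, -0.2582, 0.2582, 0.7746).
q_1·a_2 = 0.5164·(-4) + (-0.2582)·(-3) + 0.2582·3 + 0.7746·3 = 1.8074.
u_2 = a_2 − 1.8074·q_1 = (-4.9333, -2.5333, 2.5333, 1.6000).
‖u_2‖ = 6.3034, so q_2 = (-0.7826, -0.4019, 0.4019, 0.2538).
q_1·a_3 = 0.5164·(-3) + (-0.2582)·0 + 0.2582·4 + 0.7746·(-3) = -2.8402; q_2·a_3 = (-0.7826)·(-3) + (-0.4019)·0 + 0.4019·4 + 0.2538·(-3) = 3.1940.
u_3 = a_3 + 2.8402·q_1 − 3.1940·q_2 = (0.9664, 0.5503, 3.4497, -1.6107).
‖u_3‖ = 3.9663, so q_3 = (0.2437, 0.1388, 0.8697, -0.4061).
Qᵀb = (2.8402, -3.1940, -2.9578).
Back-substitute: x_3 = -2.9578/3.9663 = -0.7457.
x_2 = (-3.1940 − 3.1940·(-0.7457))/6.3034 = -0.1288.
x_1 = (2.8402 − 1.8074·(-0.1288) + 2.8402·(-0.7457))/3.8730 = 0.2466.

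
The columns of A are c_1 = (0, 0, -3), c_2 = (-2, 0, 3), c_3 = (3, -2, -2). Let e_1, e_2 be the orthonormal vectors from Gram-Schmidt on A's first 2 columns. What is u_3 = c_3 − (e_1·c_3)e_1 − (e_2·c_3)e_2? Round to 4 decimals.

u_3 = (0.0000, -2.0000, 0.0000)

c_1 = (0, 0, -3); ‖c_1‖ = 3.0000, so e_1 = (0.0000, 0.0000, -1.0000).
e_1·c_2 = 0.0000·(-2) + 0.0000·0 + (-1.0000)·3 = -3.0000.
u_2 = c_2 + 3.0000·e_1 = (-2.0000, 0.0000, 0.0000).
‖u_2‖ = 2.0000, so e_2 = (-1.0000, 0.0000, 0.0000).
e_1·c_3 = 0.0000·3 + 0.0000·(-2) + (-1.0000)·(-2) = 2.0000; e_2·c_3 = (-1.0000)·3 + 0.0000·(-2) + 0.0000·(-2) = -3.0000.
u_3 = c_3 − 2.0000·e_1 + 3.0000·e_2 = (0.0000, -2.0000, 0.0000).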